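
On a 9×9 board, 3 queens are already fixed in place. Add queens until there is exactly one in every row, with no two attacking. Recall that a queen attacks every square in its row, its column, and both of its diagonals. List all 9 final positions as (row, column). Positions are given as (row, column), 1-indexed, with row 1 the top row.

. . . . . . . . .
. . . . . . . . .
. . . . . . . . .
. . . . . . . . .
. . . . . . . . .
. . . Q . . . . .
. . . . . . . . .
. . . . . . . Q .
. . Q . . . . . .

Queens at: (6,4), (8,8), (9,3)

Row 1: attacked by (6,4)→{4,9}; (8,8)→{1,8}; (9,3)→{3}. Safe: 2, 5, 6, 7. Place at column 6.
Row 2: attacked by (1,6)→{5,6,7}; (6,4)→{4,8}; (8,8)→{2,8}; (9,3)→{3}. Safe: 1, 9. Place at column 1.
Row 3: attacked by (1,6)→{4,6,8}; (2,1)→{1,2}; (6,4)→{1,4,7}; (8,8)→{3,8}; (9,3)→{3,9}. Safe: 5. Place at column 5.
Row 4: attacked by (1,6)→{3,6,9}; (2,1)→{1,3}; (3,5)→{4,5,6}; (6,4)→{2,4,6}; (8,8)→{4,8}; (9,3)→{3,8}. Safe: 7. Place at column 7.
Row 5: attacked by (1,6)→{2,6}; (2,1)→{1,4}; (3,5)→{3,5,7}; (4,7)→{6,7,8}; (6,4)→{3,4,5}; (8,8)→{5,8}; (9,3)→{3,7}. Safe: 9. Place at column 9.
Row 7: attacked by (1,6)→{6}; (2,1)→{1,6}; (3,5)→{1,5,9}; (4,7)→{4,7}; (5,9)→{7,9}; (6,4)→{3,4,5}; (8,8)→{7,8,9}; (9,3)→{1,3,5}. Safe: 2. Place at column 2.
Columns [6, 1, 5, 7, 9, 4, 2, 8, 3], r−c [-5, 1, -2, -3, -4, 2, 5, 0, 6], r+c [7, 3, 8, 11, 14, 10, 9, 16, 12] are all distinct, so no two queens attack.

(1,6) (2,1) (3,5) (4,7) (5,9) (6,4) (7,2) (8,8) (9,3)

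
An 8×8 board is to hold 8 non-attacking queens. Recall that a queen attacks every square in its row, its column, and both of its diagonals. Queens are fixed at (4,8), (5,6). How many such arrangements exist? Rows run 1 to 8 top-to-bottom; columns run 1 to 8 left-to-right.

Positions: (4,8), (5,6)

Branch on row 1: col 1 → 0; col 3 → 2; col 4 → 2; col 7 → 2.
Sum: 0 + 2 + 2 + 2 = 6.

6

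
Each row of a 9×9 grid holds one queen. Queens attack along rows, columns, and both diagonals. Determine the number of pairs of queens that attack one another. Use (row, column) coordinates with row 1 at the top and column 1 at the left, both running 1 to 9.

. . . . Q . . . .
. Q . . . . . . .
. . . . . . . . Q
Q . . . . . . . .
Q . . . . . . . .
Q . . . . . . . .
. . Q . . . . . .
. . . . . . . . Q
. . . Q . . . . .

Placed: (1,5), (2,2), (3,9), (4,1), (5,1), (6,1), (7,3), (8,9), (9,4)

Same column: (3,9)–(8,9) (column 9); (4,1)–(5,1) (column 1); (4,1)–(6,1) (column 1); (5,1)–(6,1) (column 1).
Same diagonal: (1,5)–(5,1) (|1−5| = |5−1| = 4); (5,1)–(7,3) (|5−7| = |1−3| = 2); (6,1)–(9,4) (|6−9| = |1−4| = 3).
Total attacking pairs: 7.

7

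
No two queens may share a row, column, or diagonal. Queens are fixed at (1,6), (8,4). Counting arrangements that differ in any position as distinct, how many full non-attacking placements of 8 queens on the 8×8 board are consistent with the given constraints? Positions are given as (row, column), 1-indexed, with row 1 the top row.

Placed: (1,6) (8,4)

Branch on row 2: col 1 → 1; col 2 → 1; col 3 → 2; col 8 → 0.
Sum: 1 + 1 + 2 + 0 = 4.

4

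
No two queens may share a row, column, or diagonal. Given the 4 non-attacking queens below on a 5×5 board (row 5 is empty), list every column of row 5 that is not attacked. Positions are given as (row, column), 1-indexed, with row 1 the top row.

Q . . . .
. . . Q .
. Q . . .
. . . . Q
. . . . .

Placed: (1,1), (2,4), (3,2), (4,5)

columns 3

(1,1) attacks row 5 at column 1 and diagonals 5.
(2,4) attacks row 5 at column 4 and diagonals 1.
(3,2) attacks row 5 at column 2 and diagonals 4.
(4,5) attacks row 5 at column 5 and diagonals 4.
Attacked columns: {1, 2, 4, 5}. Safe: {3}.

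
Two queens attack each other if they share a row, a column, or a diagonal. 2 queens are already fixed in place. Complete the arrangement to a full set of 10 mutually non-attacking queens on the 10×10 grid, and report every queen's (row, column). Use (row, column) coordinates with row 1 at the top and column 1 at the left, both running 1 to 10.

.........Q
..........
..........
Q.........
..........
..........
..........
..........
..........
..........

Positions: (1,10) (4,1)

(1,10) (2,5) (3,3) (4,1) (5,7) (6,2) (7,8) (8,6) (9,4) (10,9)

Row 2: attacked by (1,10)→{9,10}; (4,1)→{1,3}. Safe: 2, 4, 5, 6, 7, 8. Place at column 5.
Row 3: attacked by (1,10)→{8,10}; (2,5)→{4,5,6}; (4,1)→{1,2}. Safe: 3, 7, 9. Place at column 3.
Row 5: attacked by (1,10)→{6,10}; (2,5)→{2,5,8}; (3,3)→{1,3,5}; (4,1)→{1,2}. Safe: 4, 7, 9. Place at column 7.
Row 6: attacked by (1,10)→{5,10}; (2,5)→{1,5,9}; (3,3)→{3,6}; (4,1)→{1,3}; (5,7)→{6,7,8}. Safe: 2, 4. Place at column 2.
Row 7: attacked by (1,10)→{4,10}; (2,5)→{5,10}; (3,3)→{3,7}; (4,1)→{1,4}; (5,7)→{5,7,9}; (6,2)→{1,2,3}. Safe: 6, 8. Place at column 8.
Row 8: attacked by (1,10)→{3,10}; (2,5)→{5}; (3,3)→{3,8}; (4,1)→{1,5}; (5,7)→{4,7,10}; (6,2)→{2,4}; (7,8)→{7,8,9}. Safe: 6. Place at column 6.
Row 9: attacked by (1,10)→{2,10}; (2,5)→{5}; (3,3)→{3,9}; (4,1)→{1,6}; (5,7)→{3,7}; (6,2)→{2,5}; (7,8)→{6,8,10}; (8,6)→{5,6,7}. Safe: 4. Place at column 4.
Row 10: attacked by (1,10)→{1,10}; (2,5)→{5}; (3,3)→{3,10}; (4,1)→{1,7}; (5,7)→{2,7}; (6,2)→{2,6}; (7,8)→{5,8}; (8,6)→{4,6,8}; (9,4)→{3,4,5}. Safe: 9. Place at column 9.
Columns [10, 5, 3, 1, 7, 2, 8, 6, 4, 9], r−c [-9, -3, 0, 3, -2, 4, -1, 2, 5, 1], r+c [11, 7, 6, 5, 12, 8, 15, 14, 13, 19] are all distinct, so no two queens attack.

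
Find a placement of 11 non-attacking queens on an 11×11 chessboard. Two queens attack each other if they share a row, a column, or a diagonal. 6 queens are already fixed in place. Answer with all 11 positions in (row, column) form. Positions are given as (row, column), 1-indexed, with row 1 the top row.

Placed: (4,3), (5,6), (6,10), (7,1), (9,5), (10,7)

Row 1: attacked by (4,3)→{3,6}; (5,6)→{2,6,10}; (6,10)→{5,10}; (7,1)→{1,7}; (9,5)→{5}; (10,7)→{7}. Safe: 4, 8, 9, 11. Place at column 8.
Row 2: attacked by (1,8)→{7,8,9}; (4,3)→{1,3,5}; (5,6)→{3,6,9}; (6,10)→{6,10}; (7,1)→{1,6}; (9,5)→{5}; (10,7)→{7}. Safe: 2, 4, 11. Place at column 4.
Row 3: attacked by (1,8)→{6,8,10}; (2,4)→{3,4,5}; (4,3)→{2,3,4}; (5,6)→{4,6,8}; (6,10)→{7,10}; (7,1)→{1,5}; (9,5)→{5,11}; (10,7)→{7}. Safe: 9. Place at column 9.
Row 8: attacked by (1,8)→{1,8}; (2,4)→{4,10}; (3,9)→{4,9}; (4,3)→{3,7}; (5,6)→{3,6,9}; (6,10)→{8,10}; (7,1)→{1,2}; (9,5)→{4,5,6}; (10,7)→{5,7,9}. Safe: 11. Place at column 11.
Row 11: attacked by (1,8)→{8}; (2,4)→{4}; (3,9)→{1,9}; (4,3)→{3,10}; (5,6)→{6}; (6,10)→{5,10}; (7,1)→{1,5}; (8,11)→{8,11}; (9,5)→{3,5,7}; (10,7)→{6,7,8}. Safe: 2. Place at column 2.
Columns [8, 4, 9, 3, 6, 10, 1, 11, 5, 7, 2], r−c [-7, -2, -6, 1, -1, -4, 6, -3, 4, 3, 9], r+c [9, 6, 12, 7, 11, 16, 8, 19, 14, 17, 13] are all distinct, so no two queens attack.

(1,8) (2,4) (3,9) (4,3) (5,6) (6,10) (7,1) (8,11) (9,5) (10,7) (11,2)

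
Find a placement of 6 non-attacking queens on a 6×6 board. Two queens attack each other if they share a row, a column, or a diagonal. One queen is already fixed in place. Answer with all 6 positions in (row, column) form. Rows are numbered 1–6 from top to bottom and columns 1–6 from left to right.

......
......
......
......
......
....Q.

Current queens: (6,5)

(1,2) (2,4) (3,6) (4,1) (5,3) (6,5)

Row 1: attacked by (6,5)→{5}. Safe: 1, 2, 3, 4, 6. Place at column 2.
Row 2: attacked by (1,2)→{1,2,3}; (6,5)→{1,5}. Safe: 4, 6. Place at column 4.
Row 3: attacked by (1,2)→{2,4}; (2,4)→{3,4,5}; (6,5)→{2,5}. Safe: 1, 6. Place at column 6.
Row 4: attacked by (1,2)→{2,5}; (2,4)→{2,4,6}; (3,6)→{5,6}; (6,5)→{3,5}. Safe: 1. Place at column 1.
Row 5: attacked by (1,2)→{2,6}; (2,4)→{1,4}; (3,6)→{4,6}; (4,1)→{1,2}; (6,5)→{4,5,6}. Safe: 3. Place at column 3.
Columns [2, 4, 6, 1, 3, 5], r−c [-1, -2, -3, 3, 2, 1], r+c [3, 6, 9, 5, 8, 11] are all distinct, so no two queens attack.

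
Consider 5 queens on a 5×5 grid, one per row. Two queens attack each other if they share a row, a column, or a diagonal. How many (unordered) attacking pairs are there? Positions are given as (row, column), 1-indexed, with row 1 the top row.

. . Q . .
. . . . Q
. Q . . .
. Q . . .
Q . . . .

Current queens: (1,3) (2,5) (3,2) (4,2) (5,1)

2

Same column: (3,2)–(4,2) (column 2).
Same diagonal: (4,2)–(5,1) (|4−5| = |2−1| = 1).
Total attacking pairs: 2.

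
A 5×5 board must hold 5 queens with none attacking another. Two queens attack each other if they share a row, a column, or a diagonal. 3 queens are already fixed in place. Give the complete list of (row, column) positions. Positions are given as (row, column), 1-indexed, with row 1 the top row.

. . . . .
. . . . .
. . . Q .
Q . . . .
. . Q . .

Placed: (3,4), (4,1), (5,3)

(1,5) (2,2) (3,4) (4,1) (5,3)

Row 1: attacked by (3,4)→{2,4}; (4,1)→{1,4}; (5,3)→{3}. Safe: 5. Place at column 5.
Row 2: attacked by (1,5)→{4,5}; (3,4)→{3,4,5}; (4,1)→{1,3}; (5,3)→{3}. Safe: 2. Place at column 2.
Columns [5, 2, 4, 1, 3], r−c [-4, 0, -1, 3, 2], r+c [6, 4, 7, 5, 8] are all distinct, so no two queens attack.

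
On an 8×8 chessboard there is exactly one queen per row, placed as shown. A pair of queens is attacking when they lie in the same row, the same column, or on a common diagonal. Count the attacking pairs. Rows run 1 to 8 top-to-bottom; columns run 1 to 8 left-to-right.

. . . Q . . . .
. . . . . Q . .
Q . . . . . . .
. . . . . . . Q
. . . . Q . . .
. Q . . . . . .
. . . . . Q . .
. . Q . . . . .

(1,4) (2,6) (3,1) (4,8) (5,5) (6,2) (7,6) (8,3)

3

Same column: (2,6)–(7,6) (column 6).
Same diagonal: (2,6)–(4,8) (|2−4| = |6−8| = 2); (2,6)–(6,2) (|2−6| = |6−2| = 4).
Total attacking pairs: 3.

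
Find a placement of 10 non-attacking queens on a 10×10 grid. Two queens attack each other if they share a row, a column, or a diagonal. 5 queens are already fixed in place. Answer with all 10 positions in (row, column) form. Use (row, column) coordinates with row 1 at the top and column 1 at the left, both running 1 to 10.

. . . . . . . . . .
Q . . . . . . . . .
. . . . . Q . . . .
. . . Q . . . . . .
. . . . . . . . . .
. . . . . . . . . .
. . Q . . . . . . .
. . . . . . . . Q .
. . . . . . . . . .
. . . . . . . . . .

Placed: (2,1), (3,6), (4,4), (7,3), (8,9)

(1,10) (2,1) (3,6) (4,4) (5,2) (6,8) (7,3) (8,9) (9,7) (10,5)

Row 1: attacked by (2,1)→{1,2}; (3,6)→{4,6,8}; (4,4)→{1,4,7}; (7,3)→{3,9}; (8,9)→{2,9}. Safe: 5, 10. Place at column 10.
Row 5: attacked by (1,10)→{6,10}; (2,1)→{1,4}; (3,6)→{4,6,8}; (4,4)→{3,4,5}; (7,3)→{1,3,5}; (8,9)→{6,9}. Safe: 2, 7. Place at column 2.
Row 6: attacked by (1,10)→{5,10}; (2,1)→{1,5}; (3,6)→{3,6,9}; (4,4)→{2,4,6}; (5,2)→{1,2,3}; (7,3)→{2,3,4}; (8,9)→{7,9}. Safe: 8. Place at column 8.
Row 9: attacked by (1,10)→{2,10}; (2,1)→{1,8}; (3,6)→{6}; (4,4)→{4,9}; (5,2)→{2,6}; (6,8)→{5,8}; (7,3)→{1,3,5}; (8,9)→{8,9,10}. Safe: 7. Place at column 7.
Row 10: attacked by (1,10)→{1,10}; (2,1)→{1,9}; (3,6)→{6}; (4,4)→{4,10}; (5,2)→{2,7}; (6,8)→{4,8}; (7,3)→{3,6}; (8,9)→{7,9}; (9,7)→{6,7,8}. Safe: 5. Place at column 5.
Columns [10, 1, 6, 4, 2, 8, 3, 9, 7, 5], r−c [-9, 1, -3, 0, 3, -2, 4, -1, 2, 5], r+c [11, 3, 9, 8, 7, 14, 10, 17, 16, 15] are all distinct, so no two queens attack.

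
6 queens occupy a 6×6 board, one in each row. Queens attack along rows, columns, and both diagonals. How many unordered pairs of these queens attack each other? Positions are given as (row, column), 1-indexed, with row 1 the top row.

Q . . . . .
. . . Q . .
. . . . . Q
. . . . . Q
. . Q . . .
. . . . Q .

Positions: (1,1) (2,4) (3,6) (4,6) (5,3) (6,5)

2

Same column: (3,6)–(4,6) (column 6).
Same diagonal: (2,4)–(4,6) (|2−4| = |4−6| = 2).
Total attacking pairs: 2.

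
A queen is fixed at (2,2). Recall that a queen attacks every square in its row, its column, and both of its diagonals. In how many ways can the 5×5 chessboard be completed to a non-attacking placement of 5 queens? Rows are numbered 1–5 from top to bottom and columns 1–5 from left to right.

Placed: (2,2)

Branch on row 1: col 4 → 1; col 5 → 1.
Sum: 1 + 1 = 2.

2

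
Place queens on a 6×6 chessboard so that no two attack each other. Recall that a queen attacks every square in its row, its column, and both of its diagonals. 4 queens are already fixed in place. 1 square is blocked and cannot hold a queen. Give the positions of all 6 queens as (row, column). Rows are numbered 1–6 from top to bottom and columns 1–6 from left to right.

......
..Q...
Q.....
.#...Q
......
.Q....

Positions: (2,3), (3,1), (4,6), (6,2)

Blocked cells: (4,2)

Row 1: attacked by (2,3)→{2,3,4}; (3,1)→{1,3}; (4,6)→{3,6}; (6,2)→{2}. Safe: 5. Place at column 5.
Row 5: attacked by (1,5)→{1,5}; (2,3)→{3,6}; (3,1)→{1,3}; (4,6)→{5,6}; (6,2)→{1,2,3}. Safe: 4. Place at column 4.
Columns [5, 3, 1, 6, 4, 2], r−c [-4, -1, 2, -2, 1, 4], r+c [6, 5, 4, 10, 9, 8] are all distinct, so no two queens attack.

(1,5) (2,3) (3,1) (4,6) (5,4) (6,2)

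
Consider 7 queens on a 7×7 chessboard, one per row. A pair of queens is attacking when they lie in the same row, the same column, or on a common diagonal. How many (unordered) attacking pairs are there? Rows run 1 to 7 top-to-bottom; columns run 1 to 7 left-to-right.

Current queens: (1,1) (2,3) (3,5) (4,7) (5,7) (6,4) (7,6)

Same column: (4,7)–(5,7) (column 7).
Same diagonal: (3,5)–(5,7) (|3−5| = |5−7| = 2).
Total attacking pairs: 2.

2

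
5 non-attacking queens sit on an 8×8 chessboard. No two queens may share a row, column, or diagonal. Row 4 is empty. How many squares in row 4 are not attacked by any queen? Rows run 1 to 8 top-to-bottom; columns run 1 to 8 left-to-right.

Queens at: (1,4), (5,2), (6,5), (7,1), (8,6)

1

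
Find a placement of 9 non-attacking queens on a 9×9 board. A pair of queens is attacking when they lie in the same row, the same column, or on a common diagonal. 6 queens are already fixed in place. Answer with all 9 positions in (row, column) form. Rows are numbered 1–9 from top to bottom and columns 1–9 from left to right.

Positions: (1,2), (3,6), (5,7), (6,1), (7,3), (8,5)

Row 2: attacked by (1,2)→{1,2,3}; (3,6)→{5,6,7}; (5,7)→{4,7}; (6,1)→{1,5}; (7,3)→{3,8}; (8,5)→{5}. Safe: 9. Place at column 9.
Row 4: attacked by (1,2)→{2,5}; (2,9)→{7,9}; (3,6)→{5,6,7}; (5,7)→{6,7,8}; (6,1)→{1,3}; (7,3)→{3,6}; (8,5)→{1,5,9}. Safe: 4. Place at column 4.
Row 9: attacked by (1,2)→{2}; (2,9)→{2,9}; (3,6)→{6}; (4,4)→{4,9}; (5,7)→{3,7}; (6,1)→{1,4}; (7,3)→{1,3,5}; (8,5)→{4,5,6}. Safe: 8. Place at column 8.
Columns [2, 9, 6, 4, 7, 1, 3, 5, 8], r−c [-1, -7, -3, 0, -2, 5, 4, 3, 1], r+c [3, 11, 9, 8, 12, 7, 10, 13, 17] are all distinct, so no two queens attack.

(1,2) (2,9) (3,6) (4,4) (5,7) (6,1) (7,3) (8,5) (9,8)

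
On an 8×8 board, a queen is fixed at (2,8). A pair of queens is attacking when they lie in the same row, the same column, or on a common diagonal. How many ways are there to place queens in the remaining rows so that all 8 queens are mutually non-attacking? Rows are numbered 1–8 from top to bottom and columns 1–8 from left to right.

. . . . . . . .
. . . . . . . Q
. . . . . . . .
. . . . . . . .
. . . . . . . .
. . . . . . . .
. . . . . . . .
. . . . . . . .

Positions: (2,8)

8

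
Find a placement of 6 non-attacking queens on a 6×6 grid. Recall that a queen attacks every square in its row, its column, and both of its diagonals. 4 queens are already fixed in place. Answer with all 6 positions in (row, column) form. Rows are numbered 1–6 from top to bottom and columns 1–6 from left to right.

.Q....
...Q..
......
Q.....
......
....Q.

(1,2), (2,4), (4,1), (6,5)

Row 3: attacked by (1,2)→{2,4}; (2,4)→{3,4,5}; (4,1)→{1,2}; (6,5)→{2,5}. Safe: 6. Place at column 6.
Row 5: attacked by (1,2)→{2,6}; (2,4)→{1,4}; (3,6)→{4,6}; (4,1)→{1,2}; (6,5)→{4,5,6}. Safe: 3. Place at column 3.
Columns [2, 4, 6, 1, 3, 5], r−c [-1, -2, -3, 3, 2, 1], r+c [3, 6, 9, 5, 8, 11] are all distinct, so no two queens attack.

(1,2) (2,4) (3,6) (4,1) (5,3) (6,5)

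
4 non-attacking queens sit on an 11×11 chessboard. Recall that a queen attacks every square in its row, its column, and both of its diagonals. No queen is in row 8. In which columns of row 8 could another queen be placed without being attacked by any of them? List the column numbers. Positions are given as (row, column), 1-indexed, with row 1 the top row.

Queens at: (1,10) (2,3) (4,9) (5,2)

(1,10) attacks row 8 at column 10 and diagonals 3.
(2,3) attacks row 8 at column 3 and diagonals 9.
(4,9) attacks row 8 at column 9 and diagonals 5.
(5,2) attacks row 8 at column 2 and diagonals 5.
Attacked columns: {2, 3, 5, 9, 10}. Safe: {1, 4, 6, 7, 8, 11}.

columns 1, 4, 6, 7, 8, 11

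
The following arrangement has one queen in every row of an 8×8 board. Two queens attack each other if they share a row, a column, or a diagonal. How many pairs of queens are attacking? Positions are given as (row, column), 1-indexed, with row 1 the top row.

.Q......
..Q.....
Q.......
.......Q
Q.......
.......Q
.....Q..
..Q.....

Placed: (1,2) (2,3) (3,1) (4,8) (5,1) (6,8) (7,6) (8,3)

4

Same column: (2,3)–(8,3) (column 3); (3,1)–(5,1) (column 1); (4,8)–(6,8) (column 8).
Same diagonal: (1,2)–(2,3) (|1−2| = |2−3| = 1).
Total attacking pairs: 4.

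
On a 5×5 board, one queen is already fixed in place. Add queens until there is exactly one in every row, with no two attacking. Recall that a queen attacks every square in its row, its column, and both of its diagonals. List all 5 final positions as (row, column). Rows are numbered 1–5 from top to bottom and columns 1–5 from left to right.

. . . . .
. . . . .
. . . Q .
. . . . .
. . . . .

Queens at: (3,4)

Row 1: attacked by (3,4)→{2,4}. Safe: 1, 3, 5. Place at column 5.
Row 2: attacked by (1,5)→{4,5}; (3,4)→{3,4,5}. Safe: 1, 2. Place at column 2.
Row 4: attacked by (1,5)→{2,5}; (2,2)→{2,4}; (3,4)→{3,4,5}. Safe: 1. Place at column 1.
Row 5: attacked by (1,5)→{1,5}; (2,2)→{2,5}; (3,4)→{2,4}; (4,1)→{1,2}. Safe: 3. Place at column 3.
Columns [5, 2, 4, 1, 3], r−c [-4, 0, -1, 3, 2], r+c [6, 4, 7, 5, 8] are all distinct, so no two queens attack.

(1,5) (2,2) (3,4) (4,1) (5,3)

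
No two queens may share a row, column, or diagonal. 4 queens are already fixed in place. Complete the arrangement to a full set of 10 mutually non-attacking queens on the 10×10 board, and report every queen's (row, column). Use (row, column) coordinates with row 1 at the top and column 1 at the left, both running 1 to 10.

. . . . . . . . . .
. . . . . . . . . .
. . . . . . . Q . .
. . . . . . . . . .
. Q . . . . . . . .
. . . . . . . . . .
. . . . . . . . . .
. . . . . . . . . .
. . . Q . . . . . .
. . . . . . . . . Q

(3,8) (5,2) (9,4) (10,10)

(1,7) (2,1) (3,8) (4,5) (5,2) (6,9) (7,3) (8,6) (9,4) (10,10)

Row 1: attacked by (3,8)→{6,8,10}; (5,2)→{2,6}; (9,4)→{4}; (10,10)→{1,10}. Safe: 3, 5, 7, 9. Place at column 7.
Row 2: attacked by (1,7)→{6,7,8}; (3,8)→{7,8,9}; (5,2)→{2,5}; (9,4)→{4}; (10,10)→{2,10}. Safe: 1, 3. Place at column 1.
Row 4: attacked by (1,7)→{4,7,10}; (2,1)→{1,3}; (3,8)→{7,8,9}; (5,2)→{1,2,3}; (9,4)→{4,9}; (10,10)→{4,10}. Safe: 5, 6. Place at column 5.
Row 6: attacked by (1,7)→{2,7}; (2,1)→{1,5}; (3,8)→{5,8}; (4,5)→{3,5,7}; (5,2)→{1,2,3}; (9,4)→{1,4,7}; (10,10)→{6,10}. Safe: 9. Place at column 9.
Row 7: attacked by (1,7)→{1,7}; (2,1)→{1,6}; (3,8)→{4,8}; (4,5)→{2,5,8}; (5,2)→{2,4}; (6,9)→{8,9,10}; (9,4)→{2,4,6}; (10,10)→{7,10}. Safe: 3. Place at column 3.
Row 8: attacked by (1,7)→{7}; (2,1)→{1,7}; (3,8)→{3,8}; (4,5)→{1,5,9}; (5,2)→{2,5}; (6,9)→{7,9}; (7,3)→{2,3,4}; (9,4)→{3,4,5}; (10,10)→{8,10}. Safe: 6. Place at column 6.
Columns [7, 1, 8, 5, 2, 9, 3, 6, 4, 10], r−c [-6, 1, -5, -1, 3, -3, 4, 2, 5, 0], r+c [8, 3, 11, 9, 7, 15, 10, 14, 13, 20] are all distinct, so no two queens attack.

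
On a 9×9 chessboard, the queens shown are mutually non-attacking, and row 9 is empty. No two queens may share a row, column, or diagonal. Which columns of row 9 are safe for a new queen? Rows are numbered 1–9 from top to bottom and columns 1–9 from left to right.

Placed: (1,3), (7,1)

columns 2, 4, 5, 6, 7, 8, 9

(1,3) attacks row 9 at column 3.
(7,1) attacks row 9 at column 1 and diagonals 3.
Attacked columns: {1, 3}. Safe: {2, 4, 5, 6, 7, 8, 9}.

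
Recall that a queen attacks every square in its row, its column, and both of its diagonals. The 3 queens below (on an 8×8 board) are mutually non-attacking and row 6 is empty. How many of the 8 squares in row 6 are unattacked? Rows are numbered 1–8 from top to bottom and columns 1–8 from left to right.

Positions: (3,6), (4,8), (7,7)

(3,6) attacks row 6 at column 6 and diagonals 3.
(4,8) attacks row 6 at column 8 and diagonals 6.
(7,7) attacks row 6 at column 7 and diagonals 6, 8.
Attacked columns: {3, 6, 7, 8}. Safe: {1, 2, 4, 5}.

4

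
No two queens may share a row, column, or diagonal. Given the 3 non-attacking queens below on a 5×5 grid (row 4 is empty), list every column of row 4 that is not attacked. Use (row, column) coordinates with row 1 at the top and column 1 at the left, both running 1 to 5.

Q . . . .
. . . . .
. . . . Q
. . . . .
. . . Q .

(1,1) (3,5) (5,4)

(1,1) attacks row 4 at column 1 and diagonals 4.
(3,5) attacks row 4 at column 5 and diagonals 4.
(5,4) attacks row 4 at column 4 and diagonals 3, 5.
Attacked columns: {1, 3, 4, 5}. Safe: {2}.

columns 2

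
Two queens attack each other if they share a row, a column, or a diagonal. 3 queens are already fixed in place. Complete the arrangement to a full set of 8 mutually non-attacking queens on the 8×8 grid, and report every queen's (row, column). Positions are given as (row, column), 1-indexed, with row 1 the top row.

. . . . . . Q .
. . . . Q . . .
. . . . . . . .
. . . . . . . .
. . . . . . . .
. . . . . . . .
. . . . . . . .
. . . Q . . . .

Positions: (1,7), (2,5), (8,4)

Row 3: attacked by (1,7)→{5,7}; (2,5)→{4,5,6}; (8,4)→{4}. Safe: 1, 2, 3, 8. Place at column 3.
Row 4: attacked by (1,7)→{4,7}; (2,5)→{3,5,7}; (3,3)→{2,3,4}; (8,4)→{4,8}. Safe: 1, 6. Place at column 1.
Row 5: attacked by (1,7)→{3,7}; (2,5)→{2,5,8}; (3,3)→{1,3,5}; (4,1)→{1,2}; (8,4)→{1,4,7}. Safe: 6. Place at column 6.
Row 6: attacked by (1,7)→{2,7}; (2,5)→{1,5}; (3,3)→{3,6}; (4,1)→{1,3}; (5,6)→{5,6,7}; (8,4)→{2,4,6}. Safe: 8. Place at column 8.
Row 7: attacked by (1,7)→{1,7}; (2,5)→{5}; (3,3)→{3,7}; (4,1)→{1,4}; (5,6)→{4,6,8}; (6,8)→{7,8}; (8,4)→{3,4,5}. Safe: 2. Place at column 2.
Columns [7, 5, 3, 1, 6, 8, 2, 4], r−c [-6, -3, 0, 3, -1, -2, 5, 4], r+c [8, 7, 6, 5, 11, 14, 9, 12] are all distinct, so no two queens attack.

(1,7) (2,5) (3,3) (4,1) (5,6) (6,8) (7,2) (8,4)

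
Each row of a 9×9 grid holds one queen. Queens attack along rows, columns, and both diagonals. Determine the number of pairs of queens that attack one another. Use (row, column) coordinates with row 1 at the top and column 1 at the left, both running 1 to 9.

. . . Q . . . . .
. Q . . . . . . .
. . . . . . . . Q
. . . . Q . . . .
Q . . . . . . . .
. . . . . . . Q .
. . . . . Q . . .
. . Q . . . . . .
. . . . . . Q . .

0

All columns are distinct and no two queens satisfy |Δrow| = |Δcol|, so no pair attacks.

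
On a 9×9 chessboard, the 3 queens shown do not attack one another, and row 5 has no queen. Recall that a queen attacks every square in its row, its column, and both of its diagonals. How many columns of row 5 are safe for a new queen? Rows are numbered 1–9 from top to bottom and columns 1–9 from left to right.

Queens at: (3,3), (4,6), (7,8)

3

(3,3) attacks row 5 at column 3 and diagonals 1, 5.
(4,6) attacks row 5 at column 6 and diagonals 5, 7.
(7,8) attacks row 5 at column 8 and diagonals 6.
Attacked columns: {1, 3, 5, 6, 7, 8}. Safe: {2, 4, 9}.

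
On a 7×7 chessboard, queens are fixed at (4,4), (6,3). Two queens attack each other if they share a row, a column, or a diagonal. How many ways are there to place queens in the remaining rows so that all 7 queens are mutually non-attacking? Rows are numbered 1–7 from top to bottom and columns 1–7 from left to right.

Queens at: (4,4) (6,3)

2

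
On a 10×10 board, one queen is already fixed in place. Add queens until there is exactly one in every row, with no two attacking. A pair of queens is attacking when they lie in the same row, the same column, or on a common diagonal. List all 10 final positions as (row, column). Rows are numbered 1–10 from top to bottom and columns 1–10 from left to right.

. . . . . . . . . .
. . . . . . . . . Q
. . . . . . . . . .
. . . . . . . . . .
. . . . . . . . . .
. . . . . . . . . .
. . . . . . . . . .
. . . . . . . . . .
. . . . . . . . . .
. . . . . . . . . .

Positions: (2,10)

(1,8) (2,10) (3,5) (4,2) (5,6) (6,1) (7,3) (8,7) (9,9) (10,4)

Row 1: attacked by (2,10)→{9,10}. Safe: 1, 2, 3, 4, 5, 6, 7, 8. Place at column 8.
Row 3: attacked by (1,8)→{6,8,10}; (2,10)→{9,10}. Safe: 1, 2, 3, 4, 5, 7. Place at column 5.
Row 4: attacked by (1,8)→{5,8}; (2,10)→{8,10}; (3,5)→{4,5,6}. Safe: 1, 2, 3, 7, 9. Place at column 2.
Row 5: attacked by (1,8)→{4,8}; (2,10)→{7,10}; (3,5)→{3,5,7}; (4,2)→{1,2,3}. Safe: 6, 9. Place at column 6.
Row 6: attacked by (1,8)→{3,8}; (2,10)→{6,10}; (3,5)→{2,5,8}; (4,2)→{2,4}; (5,6)→{5,6,7}. Safe: 1, 9. Place at column 1.
Row 7: attacked by (1,8)→{2,8}; (2,10)→{5,10}; (3,5)→{1,5,9}; (4,2)→{2,5}; (5,6)→{4,6,8}; (6,1)→{1,2}. Safe: 3, 7. Place at column 3.
Row 8: attacked by (1,8)→{1,8}; (2,10)→{4,10}; (3,5)→{5,10}; (4,2)→{2,6}; (5,6)→{3,6,9}; (6,1)→{1,3}; (7,3)→{2,3,4}. Safe: 7. Place at column 7.
Row 9: attacked by (1,8)→{8}; (2,10)→{3,10}; (3,5)→{5}; (4,2)→{2,7}; (5,6)→{2,6,10}; (6,1)→{1,4}; (7,3)→{1,3,5}; (8,7)→{6,7,8}. Safe: 9. Place at column 9.
Row 10: attacked by (1,8)→{8}; (2,10)→{2,10}; (3,5)→{5}; (4,2)→{2,8}; (5,6)→{1,6}; (6,1)→{1,5}; (7,3)→{3,6}; (8,7)→{5,7,9}; (9,9)→{8,9,10}. Safe: 4. Place at column 4.
Columns [8, 10, 5, 2, 6, 1, 3, 7, 9, 4], r−c [-7, -8, -2, 2, -1, 5, 4, 1, 0, 6], r+c [9, 12, 8, 6, 11, 7, 10, 15, 18, 14] are all distinct, so no two queens attack.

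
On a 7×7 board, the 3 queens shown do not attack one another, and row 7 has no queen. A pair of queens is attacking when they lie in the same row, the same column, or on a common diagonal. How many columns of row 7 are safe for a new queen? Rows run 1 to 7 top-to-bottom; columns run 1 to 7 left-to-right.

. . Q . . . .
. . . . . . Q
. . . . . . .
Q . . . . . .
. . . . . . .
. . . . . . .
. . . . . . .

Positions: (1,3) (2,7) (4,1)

(1,3) attacks row 7 at column 3.
(2,7) attacks row 7 at column 7 and diagonals 2.
(4,1) attacks row 7 at column 1 and diagonals 4.
Attacked columns: {1, 2, 3, 4, 7}. Safe: {5, 6}.

2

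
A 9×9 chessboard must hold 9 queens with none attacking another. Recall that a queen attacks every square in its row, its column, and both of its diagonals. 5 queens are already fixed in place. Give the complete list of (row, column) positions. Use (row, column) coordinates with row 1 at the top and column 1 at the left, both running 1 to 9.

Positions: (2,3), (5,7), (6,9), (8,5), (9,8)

(1,6) (2,3) (3,1) (4,4) (5,7) (6,9) (7,2) (8,5) (9,8)

Row 1: attacked by (2,3)→{2,3,4}; (5,7)→{3,7}; (6,9)→{4,9}; (8,5)→{5}; (9,8)→{8}. Safe: 1, 6. Place at column 6.
Row 3: attacked by (1,6)→{4,6,8}; (2,3)→{2,3,4}; (5,7)→{5,7,9}; (6,9)→{6,9}; (8,5)→{5}; (9,8)→{2,8}. Safe: 1. Place at column 1.
Row 4: attacked by (1,6)→{3,6,9}; (2,3)→{1,3,5}; (3,1)→{1,2}; (5,7)→{6,7,8}; (6,9)→{7,9}; (8,5)→{1,5,9}; (9,8)→{3,8}. Safe: 4. Place at column 4.
Row 7: attacked by (1,6)→{6}; (2,3)→{3,8}; (3,1)→{1,5}; (4,4)→{1,4,7}; (5,7)→{5,7,9}; (6,9)→{8,9}; (8,5)→{4,5,6}; (9,8)→{6,8}. Safe: 2. Place at column 2.
Columns [6, 3, 1, 4, 7, 9, 2, 5, 8], r−c [-5, -1, 2, 0, -2, -3, 5, 3, 1], r+c [7, 5, 4, 8, 12, 15, 9, 13, 17] are all distinct, so no two queens attack.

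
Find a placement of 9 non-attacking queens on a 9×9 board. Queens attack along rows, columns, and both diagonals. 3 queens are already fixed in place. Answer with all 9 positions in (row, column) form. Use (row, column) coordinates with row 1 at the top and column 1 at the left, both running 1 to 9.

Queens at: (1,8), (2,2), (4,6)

Row 3: attacked by (1,8)→{6,8}; (2,2)→{1,2,3}; (4,6)→{5,6,7}. Safe: 4, 9. Place at column 9.
Row 5: attacked by (1,8)→{4,8}; (2,2)→{2,5}; (3,9)→{7,9}; (4,6)→{5,6,7}. Safe: 1, 3. Place at column 3.
Row 6: attacked by (1,8)→{3,8}; (2,2)→{2,6}; (3,9)→{6,9}; (4,6)→{4,6,8}; (5,3)→{2,3,4}. Safe: 1, 5, 7. Place at column 1.
Row 7: attacked by (1,8)→{2,8}; (2,2)→{2,7}; (3,9)→{5,9}; (4,6)→{3,6,9}; (5,3)→{1,3,5}; (6,1)→{1,2}. Safe: 4. Place at column 4.
Row 8: attacked by (1,8)→{1,8}; (2,2)→{2,8}; (3,9)→{4,9}; (4,6)→{2,6}; (5,3)→{3,6}; (6,1)→{1,3}; (7,4)→{3,4,5}. Safe: 7. Place at column 7.
Row 9: attacked by (1,8)→{8}; (2,2)→{2,9}; (3,9)→{3,9}; (4,6)→{1,6}; (5,3)→{3,7}; (6,1)→{1,4}; (7,4)→{2,4,6}; (8,7)→{6,7,8}. Safe: 5. Place at column 5.
Columns [8, 2, 9, 6, 3, 1, 4, 7, 5], r−c [-7, 0, -6, -2, 2, 5, 3, 1, 4], r+c [9, 4, 12, 10, 8, 7, 11, 15, 14] are all distinct, so no two queens attack.

(1,8) (2,2) (3,9) (4,6) (5,3) (6,1) (7,4) (8,7) (9,5)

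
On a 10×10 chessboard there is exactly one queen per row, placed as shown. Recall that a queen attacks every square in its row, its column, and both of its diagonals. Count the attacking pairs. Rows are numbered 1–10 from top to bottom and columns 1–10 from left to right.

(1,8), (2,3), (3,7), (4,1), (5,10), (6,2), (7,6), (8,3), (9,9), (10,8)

4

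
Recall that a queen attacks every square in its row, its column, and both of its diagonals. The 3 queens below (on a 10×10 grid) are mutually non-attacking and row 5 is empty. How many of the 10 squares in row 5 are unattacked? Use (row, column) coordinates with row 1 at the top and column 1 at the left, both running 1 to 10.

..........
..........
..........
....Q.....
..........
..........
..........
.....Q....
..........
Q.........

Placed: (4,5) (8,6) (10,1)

4

(4,5) attacks row 5 at column 5 and diagonals 4, 6.
(8,6) attacks row 5 at column 6 and diagonals 3, 9.
(10,1) attacks row 5 at column 1 and diagonals 6.
Attacked columns: {1, 3, 4, 5, 6, 9}. Safe: {2, 7, 8, 10}.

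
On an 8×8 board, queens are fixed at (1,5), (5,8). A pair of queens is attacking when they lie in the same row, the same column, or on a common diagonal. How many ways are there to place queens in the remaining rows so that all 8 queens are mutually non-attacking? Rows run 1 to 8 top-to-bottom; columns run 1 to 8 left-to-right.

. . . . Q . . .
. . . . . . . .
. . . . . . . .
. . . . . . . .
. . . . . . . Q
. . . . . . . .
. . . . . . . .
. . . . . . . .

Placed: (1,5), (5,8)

Branch on row 2: col 1 → 1; col 2 → 1; col 3 → 1; col 7 → 2.
Sum: 1 + 1 + 1 + 2 = 5.

5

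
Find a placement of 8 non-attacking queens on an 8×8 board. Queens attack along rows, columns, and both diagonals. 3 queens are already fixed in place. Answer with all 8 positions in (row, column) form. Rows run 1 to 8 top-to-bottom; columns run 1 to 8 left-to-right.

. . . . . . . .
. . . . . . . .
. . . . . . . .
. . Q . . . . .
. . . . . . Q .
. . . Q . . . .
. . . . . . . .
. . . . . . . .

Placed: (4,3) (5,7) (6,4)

(1,1) (2,6) (3,8) (4,3) (5,7) (6,4) (7,2) (8,5)

Row 1: attacked by (4,3)→{3,6}; (5,7)→{3,7}; (6,4)→{4}. Safe: 1, 2, 5, 8. Place at column 1.
Row 2: attacked by (1,1)→{1,2}; (4,3)→{1,3,5}; (5,7)→{4,7}; (6,4)→{4,8}. Safe: 6. Place at column 6.
Row 3: attacked by (1,1)→{1,3}; (2,6)→{5,6,7}; (4,3)→{2,3,4}; (5,7)→{5,7}; (6,4)→{1,4,7}. Safe: 8. Place at column 8.
Row 7: attacked by (1,1)→{1,7}; (2,6)→{1,6}; (3,8)→{4,8}; (4,3)→{3,6}; (5,7)→{5,7}; (6,4)→{3,4,5}. Safe: 2. Place at column 2.
Row 8: attacked by (1,1)→{1,8}; (2,6)→{6}; (3,8)→{3,8}; (4,3)→{3,7}; (5,7)→{4,7}; (6,4)→{2,4,6}; (7,2)→{1,2,3}. Safe: 5. Place at column 5.
Columns [1, 6, 8, 3, 7, 4, 2, 5], r−c [0, -4, -5, 1, -2, 2, 5, 3], r+c [2, 8, 11, 7, 12, 10, 9, 13] are all distinct, so no two queens attack.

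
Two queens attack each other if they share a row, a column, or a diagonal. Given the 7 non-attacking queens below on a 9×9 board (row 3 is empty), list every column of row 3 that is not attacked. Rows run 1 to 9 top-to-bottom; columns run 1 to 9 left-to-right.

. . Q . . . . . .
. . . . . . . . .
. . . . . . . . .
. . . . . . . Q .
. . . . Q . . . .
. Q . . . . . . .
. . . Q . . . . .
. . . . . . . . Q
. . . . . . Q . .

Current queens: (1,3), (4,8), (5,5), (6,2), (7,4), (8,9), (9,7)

columns 6

(1,3) attacks row 3 at column 3 and diagonals 1, 5.
(4,8) attacks row 3 at column 8 and diagonals 7, 9.
(5,5) attacks row 3 at column 5 and diagonals 3, 7.
(6,2) attacks row 3 at column 2 and diagonals 5.
(7,4) attacks row 3 at column 4 and diagonals 8.
(8,9) attacks row 3 at column 9 and diagonals 4.
(9,7) attacks row 3 at column 7 and diagonals 1.
Attacked columns: {1, 2, 3, 4, 5, 7, 8, 9}. Safe: {6}.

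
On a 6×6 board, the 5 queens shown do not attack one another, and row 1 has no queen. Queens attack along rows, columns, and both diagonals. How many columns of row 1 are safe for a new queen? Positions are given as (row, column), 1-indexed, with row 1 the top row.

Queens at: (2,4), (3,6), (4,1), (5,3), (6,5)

(2,4) attacks row 1 at column 4 and diagonals 3, 5.
(3,6) attacks row 1 at column 6 and diagonals 4.
(4,1) attacks row 1 at column 1 and diagonals 4.
(5,3) attacks row 1 at column 3.
(6,5) attacks row 1 at column 5.
Attacked columns: {1, 3, 4, 5, 6}. Safe: {2}.

1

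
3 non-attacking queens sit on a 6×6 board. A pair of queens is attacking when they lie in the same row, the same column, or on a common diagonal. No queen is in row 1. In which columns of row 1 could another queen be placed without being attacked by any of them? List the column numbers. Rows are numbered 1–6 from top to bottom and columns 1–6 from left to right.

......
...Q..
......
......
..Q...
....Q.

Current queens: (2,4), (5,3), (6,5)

columns 1, 2, 6

(2,4) attacks row 1 at column 4 and diagonals 3, 5.
(5,3) attacks row 1 at column 3.
(6,5) attacks row 1 at column 5.
Attacked columns: {3, 4, 5}. Safe: {1, 2, 6}.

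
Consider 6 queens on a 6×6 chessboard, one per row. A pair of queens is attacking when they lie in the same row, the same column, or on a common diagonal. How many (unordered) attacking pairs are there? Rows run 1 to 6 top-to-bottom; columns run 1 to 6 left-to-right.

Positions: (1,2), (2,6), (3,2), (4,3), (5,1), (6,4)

2

Same column: (1,2)–(3,2) (column 2).
Same diagonal: (3,2)–(4,3) (|3−4| = |2−3| = 1).
Total attacking pairs: 2.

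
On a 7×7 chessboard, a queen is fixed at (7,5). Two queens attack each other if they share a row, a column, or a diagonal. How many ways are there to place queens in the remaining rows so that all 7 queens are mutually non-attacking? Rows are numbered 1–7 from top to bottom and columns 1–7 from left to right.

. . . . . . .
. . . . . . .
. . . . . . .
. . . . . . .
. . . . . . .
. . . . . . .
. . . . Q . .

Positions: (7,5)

Branch on row 1: col 1 → 1; col 2 → 1; col 3 → 2; col 4 → 1; col 6 → 0; col 7 → 1.
Sum: 1 + 1 + 2 + 1 + 0 + 1 = 6.

6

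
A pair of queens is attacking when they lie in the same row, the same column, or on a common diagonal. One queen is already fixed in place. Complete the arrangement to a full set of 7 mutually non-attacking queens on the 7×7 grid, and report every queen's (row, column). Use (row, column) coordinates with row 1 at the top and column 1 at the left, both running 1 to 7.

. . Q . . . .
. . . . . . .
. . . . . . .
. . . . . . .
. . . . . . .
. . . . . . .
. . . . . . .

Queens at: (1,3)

(1,3) (2,5) (3,7) (4,2) (5,4) (6,6) (7,1)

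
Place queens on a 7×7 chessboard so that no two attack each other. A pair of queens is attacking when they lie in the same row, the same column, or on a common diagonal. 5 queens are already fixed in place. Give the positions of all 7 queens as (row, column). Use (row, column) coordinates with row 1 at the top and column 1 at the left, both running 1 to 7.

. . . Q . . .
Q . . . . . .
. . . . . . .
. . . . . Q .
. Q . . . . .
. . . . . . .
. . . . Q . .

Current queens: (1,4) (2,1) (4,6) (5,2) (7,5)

(1,4) (2,1) (3,3) (4,6) (5,2) (6,7) (7,5)

Row 3: attacked by (1,4)→{2,4,6}; (2,1)→{1,2}; (4,6)→{5,6,7}; (5,2)→{2,4}; (7,5)→{1,5}. Safe: 3. Place at column 3.
Row 6: attacked by (1,4)→{4}; (2,1)→{1,5}; (3,3)→{3,6}; (4,6)→{4,6}; (5,2)→{1,2,3}; (7,5)→{4,5,6}. Safe: 7. Place at column 7.
Columns [4, 1, 3, 6, 2, 7, 5], r−c [-3, 1, 0, -2, 3, -1, 2], r+c [5, 3, 6, 10, 7, 13, 12] are all distinct, so no two queens attack.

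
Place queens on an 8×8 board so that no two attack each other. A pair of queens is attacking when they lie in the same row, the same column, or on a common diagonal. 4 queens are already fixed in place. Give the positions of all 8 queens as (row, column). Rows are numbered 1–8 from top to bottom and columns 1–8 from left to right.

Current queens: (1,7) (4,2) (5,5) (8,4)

(1,7) (2,3) (3,8) (4,2) (5,5) (6,1) (7,6) (8,4)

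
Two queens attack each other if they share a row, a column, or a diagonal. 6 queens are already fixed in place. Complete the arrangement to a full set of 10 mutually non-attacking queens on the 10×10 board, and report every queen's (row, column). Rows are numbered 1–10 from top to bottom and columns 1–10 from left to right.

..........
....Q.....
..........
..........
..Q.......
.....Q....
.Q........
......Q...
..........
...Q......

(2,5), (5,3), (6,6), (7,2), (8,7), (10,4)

(1,9) (2,5) (3,8) (4,1) (5,3) (6,6) (7,2) (8,7) (9,10) (10,4)

Row 1: attacked by (2,5)→{4,5,6}; (5,3)→{3,7}; (6,6)→{1,6}; (7,2)→{2,8}; (8,7)→{7}; (10,4)→{4}. Safe: 9, 10. Place at column 9.
Row 3: attacked by (1,9)→{7,9}; (2,5)→{4,5,6}; (5,3)→{1,3,5}; (6,6)→{3,6,9}; (7,2)→{2,6}; (8,7)→{2,7}; (10,4)→{4}. Safe: 8, 10. Place at column 8.
Row 4: attacked by (1,9)→{6,9}; (2,5)→{3,5,7}; (3,8)→{7,8,9}; (5,3)→{2,3,4}; (6,6)→{4,6,8}; (7,2)→{2,5}; (8,7)→{3,7}; (10,4)→{4,10}. Safe: 1. Place at column 1.
Row 9: attacked by (1,9)→{1,9}; (2,5)→{5}; (3,8)→{2,8}; (4,1)→{1,6}; (5,3)→{3,7}; (6,6)→{3,6,9}; (7,2)→{2,4}; (8,7)→{6,7,8}; (10,4)→{3,4,5}. Safe: 10. Place at column 10.
Columns [9, 5, 8, 1, 3, 6, 2, 7, 10, 4], r−c [-8, -3, -5, 3, 2, 0, 5, 1, -1, 6], r+c [10, 7, 11, 5, 8, 12, 9, 15, 19, 14] are all distinct, so no two queens attack.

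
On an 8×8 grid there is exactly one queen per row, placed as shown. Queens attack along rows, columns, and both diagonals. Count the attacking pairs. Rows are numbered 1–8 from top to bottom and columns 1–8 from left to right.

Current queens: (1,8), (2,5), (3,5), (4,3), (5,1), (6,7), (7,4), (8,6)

Same column: (2,5)–(3,5) (column 5).
Same diagonal: (2,5)–(4,3) (|2−4| = |5−3| = 2).
Total attacking pairs: 2.

2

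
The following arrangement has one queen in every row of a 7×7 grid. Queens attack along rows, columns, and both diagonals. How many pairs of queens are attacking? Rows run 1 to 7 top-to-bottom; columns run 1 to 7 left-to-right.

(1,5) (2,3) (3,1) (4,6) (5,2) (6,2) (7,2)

Same column: (5,2)–(6,2) (column 2); (5,2)–(7,2) (column 2); (6,2)–(7,2) (column 2).
Total attacking pairs: 3.

3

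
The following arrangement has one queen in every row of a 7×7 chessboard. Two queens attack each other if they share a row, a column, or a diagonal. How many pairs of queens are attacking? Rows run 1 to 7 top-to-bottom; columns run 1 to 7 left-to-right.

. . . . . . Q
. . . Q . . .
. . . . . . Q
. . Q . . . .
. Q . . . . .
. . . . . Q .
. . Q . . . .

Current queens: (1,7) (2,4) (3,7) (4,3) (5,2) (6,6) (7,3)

4

Same column: (1,7)–(3,7) (column 7); (4,3)–(7,3) (column 3).
Same diagonal: (3,7)–(7,3) (|3−7| = |7−3| = 4); (4,3)–(5,2) (|4−5| = |3−2| = 1).
Total attacking pairs: 4.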